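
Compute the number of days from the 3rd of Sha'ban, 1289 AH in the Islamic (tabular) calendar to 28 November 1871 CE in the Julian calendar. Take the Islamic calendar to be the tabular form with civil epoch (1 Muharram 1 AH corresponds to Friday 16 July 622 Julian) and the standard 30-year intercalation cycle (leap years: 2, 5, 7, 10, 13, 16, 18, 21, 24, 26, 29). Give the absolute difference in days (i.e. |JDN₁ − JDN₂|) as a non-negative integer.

301

JDN of the first date = 2405073.
JDN of the second date = 2404772.
|2404772 − 2405073| = 301.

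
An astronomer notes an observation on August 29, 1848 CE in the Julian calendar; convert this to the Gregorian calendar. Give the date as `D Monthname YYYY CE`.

The Julian–Gregorian offset here is 12 days (Julian trailing).
29 August 1848 Julian + 12 days → 10 September 1848 Gregorian.

10 September 1848 CE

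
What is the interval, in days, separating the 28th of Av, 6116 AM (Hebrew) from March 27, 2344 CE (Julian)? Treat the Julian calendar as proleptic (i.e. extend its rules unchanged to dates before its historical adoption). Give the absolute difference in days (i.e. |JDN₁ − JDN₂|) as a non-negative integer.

4519

JDN of the first date = 2581809.
JDN of the second date = 2577290.
|2577290 − 2581809| = 4519.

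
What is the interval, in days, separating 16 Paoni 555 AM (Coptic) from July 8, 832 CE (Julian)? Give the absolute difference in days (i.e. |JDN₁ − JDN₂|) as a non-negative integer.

2528

JDN of the first date = 2027663.
JDN of the second date = 2025135.
|2025135 − 2027663| = 2528.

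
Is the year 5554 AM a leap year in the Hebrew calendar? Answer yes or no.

Hebrew year 5554 is year 6 of its 19-year Metonic cycle; leap years are at positions 3, 6, 8, 11, 14, 17, 19, so it is a leap year (13 months).

yes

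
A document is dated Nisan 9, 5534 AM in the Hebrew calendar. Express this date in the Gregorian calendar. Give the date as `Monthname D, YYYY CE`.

March 21, 1774 CE

Julian Day Number of the source date = 2369080.
Converting JDN 2369080 to the Gregorian calendar gives 21 March 1774 CE.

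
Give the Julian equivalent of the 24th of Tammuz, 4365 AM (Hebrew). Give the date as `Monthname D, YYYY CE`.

July 17, 605 CE

Both dates share Julian Day Number 1942232; in the Julian calendar that is 17 July 605 CE.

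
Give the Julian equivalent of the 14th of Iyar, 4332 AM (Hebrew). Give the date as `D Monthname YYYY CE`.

Julian Day Number of the source date = 1930114.
Converting JDN 1930114 to the Julian calendar gives 13 May 572 CE.

13 May 572 CE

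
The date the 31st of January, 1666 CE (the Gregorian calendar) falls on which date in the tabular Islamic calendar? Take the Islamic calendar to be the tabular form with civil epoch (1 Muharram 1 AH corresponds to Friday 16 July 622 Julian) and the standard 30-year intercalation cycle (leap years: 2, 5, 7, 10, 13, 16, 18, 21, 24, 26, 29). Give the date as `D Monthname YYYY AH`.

Both dates share Julian Day Number 2329585; in the tabular Islamic calendar that is 25 Rajab 1076 AH.

25 Rajab 1076 AH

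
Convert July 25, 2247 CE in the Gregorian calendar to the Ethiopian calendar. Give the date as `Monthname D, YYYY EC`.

Both dates share Julian Day Number 2541965; in the Ethiopian calendar that is 16 Hamle 2239 EC.

Hamle 16, 2239 EC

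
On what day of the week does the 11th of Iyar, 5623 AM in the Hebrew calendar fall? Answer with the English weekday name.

Thursday

Equivalently 30 April 1863 Gregorian, JDN 2401626.
JDN 2401626 mod 7 = 3, and JDN 0 was a Monday, so this is a Thursday.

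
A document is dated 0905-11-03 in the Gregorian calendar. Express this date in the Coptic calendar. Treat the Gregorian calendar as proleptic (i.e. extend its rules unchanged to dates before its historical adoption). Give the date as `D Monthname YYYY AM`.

Julian Day Number of the source date = 2051911.
Converting JDN 2051911 to the Coptic calendar gives 2 Hathor 622 AM.

2 Hathor 622 AM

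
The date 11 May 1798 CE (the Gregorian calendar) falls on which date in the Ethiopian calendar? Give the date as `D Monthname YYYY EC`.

5 Ginbot 1790 EC

Julian Day Number of the source date = 2377897.
Converting JDN 2377897 to the Ethiopian calendar gives 5 Ginbot 1790 EC.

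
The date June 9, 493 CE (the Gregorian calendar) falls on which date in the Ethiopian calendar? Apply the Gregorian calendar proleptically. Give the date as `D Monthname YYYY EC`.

14 Sene 485 EC

Julian Day Number of the source date = 1901285.
Converting JDN 1901285 to the Ethiopian calendar gives 14 Sene 485 EC.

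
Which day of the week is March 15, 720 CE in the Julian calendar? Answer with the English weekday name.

Friday

Equivalently 19 March 720 Gregorian, JDN 1984112.
JDN 1984112 mod 7 = 4, and JDN 0 was a Monday, so this is a Friday.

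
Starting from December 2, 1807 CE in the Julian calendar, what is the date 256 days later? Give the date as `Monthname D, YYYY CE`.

August 14, 1808 CE

Counting 256 days forward from JDN 2381400 reaches JDN 2381656, which is August 14, 1808 CE.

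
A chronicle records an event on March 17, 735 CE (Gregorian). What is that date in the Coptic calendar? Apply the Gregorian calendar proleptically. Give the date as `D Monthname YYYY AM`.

Julian Day Number of the source date = 1989588.
Converting JDN 1989588 to the Coptic calendar gives 17 Paremhat 451 AM.

17 Paremhat 451 AM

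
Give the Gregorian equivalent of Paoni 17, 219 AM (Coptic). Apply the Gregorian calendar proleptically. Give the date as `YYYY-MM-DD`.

Both dates share Julian Day Number 1904940; in the Gregorian calendar that is 13 June 503 CE.

0503-06-13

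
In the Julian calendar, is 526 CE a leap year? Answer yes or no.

526 mod 4 = 2, so it is a common year in the Julian calendar.

no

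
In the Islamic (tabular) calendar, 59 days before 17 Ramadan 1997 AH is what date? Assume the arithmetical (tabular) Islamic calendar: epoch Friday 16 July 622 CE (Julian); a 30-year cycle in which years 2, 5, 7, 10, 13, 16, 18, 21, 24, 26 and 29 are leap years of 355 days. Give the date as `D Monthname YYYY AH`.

17 Rajab 1997 AH

Counting 59 days back from JDN 2656008 reaches JDN 2655949, which is 17 Rajab 1997 AH.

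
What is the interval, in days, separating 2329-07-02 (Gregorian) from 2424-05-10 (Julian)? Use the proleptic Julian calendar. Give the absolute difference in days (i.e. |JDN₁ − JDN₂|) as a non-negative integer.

34662

JDN of the first date = 2571892.
JDN of the second date = 2606554.
|2606554 − 2571892| = 34662.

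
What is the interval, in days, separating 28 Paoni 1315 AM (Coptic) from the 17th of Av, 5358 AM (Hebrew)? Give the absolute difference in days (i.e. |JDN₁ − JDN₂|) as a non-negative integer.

317

First date → JDN 2305265; second date → JDN 2304948.
The interval is |2305265 − 2304948| = 317 days.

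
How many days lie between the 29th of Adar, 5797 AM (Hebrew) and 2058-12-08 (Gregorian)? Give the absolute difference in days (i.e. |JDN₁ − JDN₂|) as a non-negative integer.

7937

JDN of the first date = 2465134.
JDN of the second date = 2473071.
|2473071 − 2465134| = 7937.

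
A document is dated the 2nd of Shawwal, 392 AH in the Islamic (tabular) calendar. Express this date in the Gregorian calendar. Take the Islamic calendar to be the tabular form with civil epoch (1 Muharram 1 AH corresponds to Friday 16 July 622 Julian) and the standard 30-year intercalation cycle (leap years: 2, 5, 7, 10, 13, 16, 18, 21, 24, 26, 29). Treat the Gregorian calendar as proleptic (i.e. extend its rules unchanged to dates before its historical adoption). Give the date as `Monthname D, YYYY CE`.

August 20, 1002 CE

Both dates share Julian Day Number 2087264; in the Gregorian calendar that is 20 August 1002 CE.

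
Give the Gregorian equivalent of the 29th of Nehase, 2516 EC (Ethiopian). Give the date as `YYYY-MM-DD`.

2524-09-08

Both dates share Julian Day Number 2643183; in the Gregorian calendar that is 8 September 2524 CE.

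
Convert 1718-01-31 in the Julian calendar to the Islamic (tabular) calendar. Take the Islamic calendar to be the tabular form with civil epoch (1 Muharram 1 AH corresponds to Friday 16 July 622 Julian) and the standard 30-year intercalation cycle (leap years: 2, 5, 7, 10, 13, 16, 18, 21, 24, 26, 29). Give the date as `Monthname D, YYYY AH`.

Rabi' al-Awwal 10, 1130 AH

The source date corresponds to 11 February 1718 in the Gregorian calendar (JDN 2348588).
That day falls on 10 Rabi' al-Awwal 1130 AH in the tabular Islamic calendar.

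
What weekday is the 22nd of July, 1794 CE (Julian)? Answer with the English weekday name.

This is JDN 2376519 (2 August 1794 Gregorian).
JDN 2376519 mod 7 = 5, and JDN 0 was a Monday, so this is a Saturday.

Saturday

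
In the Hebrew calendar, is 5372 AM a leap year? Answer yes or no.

yes

Hebrew year 5372 is year 14 of its 19-year Metonic cycle; leap years are at positions 3, 6, 8, 11, 14, 17, 19, so it is a leap year (13 months).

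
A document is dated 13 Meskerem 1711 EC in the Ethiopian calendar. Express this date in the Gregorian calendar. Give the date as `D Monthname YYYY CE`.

21 September 1718 CE

Both dates share Julian Day Number 2348810; in the Gregorian calendar that is 21 September 1718 CE.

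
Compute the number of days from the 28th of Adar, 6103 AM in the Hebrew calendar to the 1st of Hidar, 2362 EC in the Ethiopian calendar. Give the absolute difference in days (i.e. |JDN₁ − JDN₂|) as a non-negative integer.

9730

JDN of the first date = 2576906.
JDN of the second date = 2586636.
|2586636 − 2576906| = 9730.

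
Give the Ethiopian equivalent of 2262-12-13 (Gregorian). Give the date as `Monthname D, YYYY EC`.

Tahsas 2, 2255 EC

Both dates share Julian Day Number 2547585; in the Ethiopian calendar that is 2 Tahsas 2255 EC.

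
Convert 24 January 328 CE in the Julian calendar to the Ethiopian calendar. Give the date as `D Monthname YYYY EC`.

28 Tir 320 EC

Julian Day Number of the source date = 1840883.
Converting JDN 1840883 to the Ethiopian calendar gives 28 Tir 320 EC.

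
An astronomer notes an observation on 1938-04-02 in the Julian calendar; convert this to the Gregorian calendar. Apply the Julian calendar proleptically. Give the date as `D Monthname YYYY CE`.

At this point the Julian calendar is 13 days behind the Gregorian.
2 April 1938 Julian + 13 days → 15 April 1938 Gregorian.

15 April 1938 CE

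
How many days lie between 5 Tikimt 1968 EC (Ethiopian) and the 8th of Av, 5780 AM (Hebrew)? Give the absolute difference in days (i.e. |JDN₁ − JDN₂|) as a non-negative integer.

16358

First date → JDN 2442702; second date → JDN 2459060.
The interval is |2442702 − 2459060| = 16358 days.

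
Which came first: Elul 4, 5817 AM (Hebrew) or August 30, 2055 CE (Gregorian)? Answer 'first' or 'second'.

second

Converting both to JDN: 2472610 vs 2471875; the smaller is the second.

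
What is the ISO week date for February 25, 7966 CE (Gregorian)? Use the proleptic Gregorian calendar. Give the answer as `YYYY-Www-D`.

The weekday is Friday (ISO weekday 5).
That Friday belongs to ISO week 8 of ISO year 7966.

7966-W08-5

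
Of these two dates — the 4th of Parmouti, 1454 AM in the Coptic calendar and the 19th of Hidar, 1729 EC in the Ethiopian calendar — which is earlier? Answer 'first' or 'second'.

First date → JDN 2355951; second date → JDN 2355451.
JDN 2355451 < JDN 2355951, so the second date is earlier.

second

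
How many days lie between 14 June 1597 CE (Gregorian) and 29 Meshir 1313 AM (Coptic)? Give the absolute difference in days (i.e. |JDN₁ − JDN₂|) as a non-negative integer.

JDN of the first date = 2304517.
JDN of the second date = 2304416.
|2304416 − 2304517| = 101.

101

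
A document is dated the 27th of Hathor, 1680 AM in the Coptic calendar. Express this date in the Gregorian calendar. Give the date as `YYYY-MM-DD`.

Both dates share Julian Day Number 2438371; in the Gregorian calendar that is 7 December 1963 CE.

1963-12-07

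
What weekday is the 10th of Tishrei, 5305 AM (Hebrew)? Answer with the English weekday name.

This is JDN 2285274 (7 October 1544 Gregorian).
Since JDN mod 7 = 5 (0 = Monday), the day is Saturday.

Saturday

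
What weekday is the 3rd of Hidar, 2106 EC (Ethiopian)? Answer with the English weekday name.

Monday

Equivalently 13 November 2113 Gregorian, JDN 2493134.
2493134 ≡ 0 (mod 7); counting from Monday = 0 gives Monday.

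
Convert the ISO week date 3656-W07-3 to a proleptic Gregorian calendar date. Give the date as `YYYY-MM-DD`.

3656-02-16

ISO week 1 of 3656 is the week containing the first Thursday of 3656.
Week 7, day 3 (Wednesday) lands on 3656-02-16.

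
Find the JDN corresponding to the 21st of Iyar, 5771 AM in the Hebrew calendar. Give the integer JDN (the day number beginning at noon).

In the Gregorian calendar the same day is 25 May 2011.
JDN 2400001 is 17 November 1858 CE (Gregorian), MJD 0; the target day is +55706 days from there, so JDN = 2455707.

2455707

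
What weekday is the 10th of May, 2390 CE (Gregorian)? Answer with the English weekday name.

Since JDN mod 7 = 3 (0 = Monday), the day is Thursday.

Thursday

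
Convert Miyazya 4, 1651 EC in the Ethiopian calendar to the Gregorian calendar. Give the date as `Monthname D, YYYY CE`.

April 9, 1659 CE

Both dates share Julian Day Number 2327096; in the Gregorian calendar that is 9 April 1659 CE.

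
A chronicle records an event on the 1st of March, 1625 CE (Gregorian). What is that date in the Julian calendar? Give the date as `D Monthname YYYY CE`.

For dates in this range the Gregorian date is 10 days ahead of the Julian.
1 March 1625 Gregorian − 10 days → 19 February 1625 Julian.

19 February 1625 CE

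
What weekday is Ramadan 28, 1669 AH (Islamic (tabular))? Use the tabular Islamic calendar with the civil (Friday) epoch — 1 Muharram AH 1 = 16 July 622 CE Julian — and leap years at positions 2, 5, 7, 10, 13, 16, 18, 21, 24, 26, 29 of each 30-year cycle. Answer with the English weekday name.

In the Gregorian calendar this is 7 August 2241 (JDN 2539787).
2539787 ≡ 5 (mod 7); counting from Monday = 0 gives Saturday.

Saturday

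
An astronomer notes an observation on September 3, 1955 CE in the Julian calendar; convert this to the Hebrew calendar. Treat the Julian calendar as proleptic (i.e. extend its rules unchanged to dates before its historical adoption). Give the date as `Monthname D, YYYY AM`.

Julian Day Number of the source date = 2435367.
Converting JDN 2435367 to the Hebrew calendar gives 29 Elul 5715 AM.

Elul 29, 5715 AM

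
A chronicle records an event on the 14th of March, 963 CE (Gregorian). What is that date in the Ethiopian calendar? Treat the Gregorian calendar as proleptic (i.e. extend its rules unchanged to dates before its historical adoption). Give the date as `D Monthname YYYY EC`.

Both dates share Julian Day Number 2072861; in the Ethiopian calendar that is 13 Megabit 955 EC.

13 Megabit 955 EC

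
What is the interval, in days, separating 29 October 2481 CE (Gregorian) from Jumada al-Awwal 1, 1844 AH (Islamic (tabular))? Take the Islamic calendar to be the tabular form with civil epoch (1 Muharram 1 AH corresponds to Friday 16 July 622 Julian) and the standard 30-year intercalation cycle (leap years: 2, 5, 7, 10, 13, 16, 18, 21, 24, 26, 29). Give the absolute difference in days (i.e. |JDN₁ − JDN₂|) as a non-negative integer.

First date → JDN 2627529; second date → JDN 2601656.
The interval is |2627529 − 2601656| = 25873 days.

25873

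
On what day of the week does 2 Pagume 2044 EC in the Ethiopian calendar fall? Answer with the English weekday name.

Equivalently 7 September 2052 Gregorian, JDN 2470788.
JDN 2470788 mod 7 = 5, and JDN 0 was a Monday, so this is a Saturday.

Saturday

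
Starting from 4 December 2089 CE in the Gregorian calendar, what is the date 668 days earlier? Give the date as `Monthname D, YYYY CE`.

Counting 668 days back from JDN 2484390 reaches JDN 2483722, which is February 5, 2088 CE.

February 5, 2088 CE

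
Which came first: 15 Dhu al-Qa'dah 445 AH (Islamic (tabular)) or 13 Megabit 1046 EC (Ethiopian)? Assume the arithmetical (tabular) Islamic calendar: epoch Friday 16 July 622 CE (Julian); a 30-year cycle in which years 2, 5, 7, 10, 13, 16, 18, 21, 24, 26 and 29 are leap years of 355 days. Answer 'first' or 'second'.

first

First date → JDN 2106088; second date → JDN 2106099.
JDN 2106088 < JDN 2106099, so the first date is earlier.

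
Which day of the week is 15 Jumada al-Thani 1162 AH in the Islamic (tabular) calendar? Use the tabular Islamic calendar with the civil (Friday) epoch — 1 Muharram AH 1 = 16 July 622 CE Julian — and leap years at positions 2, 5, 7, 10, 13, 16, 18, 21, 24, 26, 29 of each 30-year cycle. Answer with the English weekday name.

Monday

In the Gregorian calendar this is 2 June 1749 (JDN 2360022).
2360022 ≡ 0 (mod 7); counting from Monday = 0 gives Monday.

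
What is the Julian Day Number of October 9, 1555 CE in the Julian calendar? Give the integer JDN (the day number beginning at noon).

In the proleptic Gregorian calendar the same day is 19 October 1555.
JDN 2299161 is 15 October 1582 CE (Gregorian); the target day is −9858 days from there, so JDN = 2289303.

2289303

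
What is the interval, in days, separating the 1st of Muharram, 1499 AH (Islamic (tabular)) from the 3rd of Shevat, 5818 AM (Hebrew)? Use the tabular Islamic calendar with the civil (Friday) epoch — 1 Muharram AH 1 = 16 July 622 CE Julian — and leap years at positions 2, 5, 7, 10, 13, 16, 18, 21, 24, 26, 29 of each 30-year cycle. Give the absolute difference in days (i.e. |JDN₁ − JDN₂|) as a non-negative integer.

First date → JDN 2479281; second date → JDN 2472757.
The interval is |2479281 − 2472757| = 6524 days.

6524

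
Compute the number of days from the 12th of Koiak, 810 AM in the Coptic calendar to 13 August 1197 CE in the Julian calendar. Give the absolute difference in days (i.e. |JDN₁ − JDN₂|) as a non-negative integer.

First date → JDN 2120618; second date → JDN 2158487.
The interval is |2120618 − 2158487| = 37869 days.

37869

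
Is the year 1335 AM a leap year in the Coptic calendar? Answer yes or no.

1335 mod 4 = 3; in the Coptic calendar a year is leap when year mod 4 = 3, so it is a leap year.

yes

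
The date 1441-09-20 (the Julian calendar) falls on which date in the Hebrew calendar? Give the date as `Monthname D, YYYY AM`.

Tishrei 5, 5202 AM

Julian Day Number of the source date = 2247646.
Converting JDN 2247646 to the Hebrew calendar gives 5 Tishrei 5202 AM.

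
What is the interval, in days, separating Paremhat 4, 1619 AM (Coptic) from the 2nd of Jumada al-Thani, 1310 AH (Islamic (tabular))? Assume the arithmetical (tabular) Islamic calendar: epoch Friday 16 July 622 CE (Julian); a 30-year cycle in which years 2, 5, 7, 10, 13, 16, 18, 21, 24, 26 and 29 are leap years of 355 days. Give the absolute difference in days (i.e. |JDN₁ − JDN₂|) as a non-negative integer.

3732

JDN of the first date = 2416187.
JDN of the second date = 2412455.
|2412455 − 2416187| = 3732.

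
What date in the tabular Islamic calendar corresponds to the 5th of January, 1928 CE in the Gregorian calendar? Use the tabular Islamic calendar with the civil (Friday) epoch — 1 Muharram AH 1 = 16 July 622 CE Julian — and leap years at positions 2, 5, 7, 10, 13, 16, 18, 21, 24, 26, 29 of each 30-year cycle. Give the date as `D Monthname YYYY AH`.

Julian Day Number of the source date = 2425251.
Converting JDN 2425251 to the tabular Islamic calendar gives 12 Rajab 1346 AH.

12 Rajab 1346 AH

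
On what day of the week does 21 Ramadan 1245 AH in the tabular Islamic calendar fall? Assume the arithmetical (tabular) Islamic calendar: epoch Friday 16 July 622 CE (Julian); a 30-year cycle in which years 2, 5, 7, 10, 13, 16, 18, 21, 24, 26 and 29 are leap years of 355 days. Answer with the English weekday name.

This is JDN 2389528 (16 March 1830 Gregorian).
Since JDN mod 7 = 1 (0 = Monday), the day is Tuesday.

Tuesday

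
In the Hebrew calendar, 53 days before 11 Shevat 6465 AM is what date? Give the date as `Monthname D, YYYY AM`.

Kislev 17, 6465 AM

JDN of 11 Shevat 6465 AM = 2709068.
2709068 − 53 = 2709015.
JDN 2709015 in the Hebrew calendar is Kislev 17, 6465 AM.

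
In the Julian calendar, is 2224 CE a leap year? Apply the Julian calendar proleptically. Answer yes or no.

2224 mod 4 = 0, so it is a leap year in the Julian calendar.

yes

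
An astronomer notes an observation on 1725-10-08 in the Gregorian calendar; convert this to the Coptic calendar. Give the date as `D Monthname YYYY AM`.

30 Thout 1442 AM

Both dates share Julian Day Number 2351384; in the Coptic calendar that is 30 Thout 1442 AM.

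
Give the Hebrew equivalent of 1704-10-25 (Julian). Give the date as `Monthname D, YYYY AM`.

The source date corresponds to 5 November 1704 in the Gregorian calendar (JDN 2343742).
That day falls on 8 Cheshvan 5465 AM in the Hebrew calendar.

Cheshvan 8, 5465 AM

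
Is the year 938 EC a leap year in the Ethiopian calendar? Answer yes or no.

no

938 mod 4 = 2; in the Ethiopian calendar a year is leap when year mod 4 = 3, so it is a common year.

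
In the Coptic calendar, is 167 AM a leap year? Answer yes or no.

yes

167 mod 4 = 3; in the Coptic calendar a year is leap when year mod 4 = 3, so it is a leap year.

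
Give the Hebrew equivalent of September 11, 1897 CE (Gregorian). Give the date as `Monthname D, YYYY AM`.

Elul 14, 5657 AM

Julian Day Number of the source date = 2414179.
Converting JDN 2414179 to the Hebrew calendar gives 14 Elul 5657 AM.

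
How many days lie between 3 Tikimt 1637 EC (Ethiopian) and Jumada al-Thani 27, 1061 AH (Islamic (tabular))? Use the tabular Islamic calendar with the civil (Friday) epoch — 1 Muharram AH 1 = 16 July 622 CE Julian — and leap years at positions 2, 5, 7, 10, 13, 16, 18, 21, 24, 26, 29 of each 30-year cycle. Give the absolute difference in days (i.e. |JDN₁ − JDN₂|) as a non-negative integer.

2441

First date → JDN 2321802; second date → JDN 2324243.
The interval is |2321802 − 2324243| = 2441 days.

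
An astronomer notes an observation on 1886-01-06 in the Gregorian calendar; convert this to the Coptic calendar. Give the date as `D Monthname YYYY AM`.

29 Koiak 1602 AM

Both dates share Julian Day Number 2409913; in the Coptic calendar that is 29 Koiak 1602 AM.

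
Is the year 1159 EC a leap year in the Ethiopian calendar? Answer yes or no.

1159 mod 4 = 3; in the Ethiopian calendar a year is leap when year mod 4 = 3, so it is a leap year.

yes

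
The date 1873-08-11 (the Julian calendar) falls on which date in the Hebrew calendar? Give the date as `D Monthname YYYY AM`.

30 Av 5633 AM

Julian Day Number of the source date = 2405394.
Converting JDN 2405394 to the Hebrew calendar gives 30 Av 5633 AM.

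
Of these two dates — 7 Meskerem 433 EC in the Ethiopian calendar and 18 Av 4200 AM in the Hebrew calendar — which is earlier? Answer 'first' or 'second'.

First date → JDN 1882015; second date → JDN 1881983.
JDN 1881983 < JDN 1882015, so the second date is earlier.

second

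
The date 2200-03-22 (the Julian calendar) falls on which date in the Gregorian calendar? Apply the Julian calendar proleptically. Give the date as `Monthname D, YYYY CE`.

The Julian–Gregorian offset here is 15 days (Julian trailing).
22 March 2200 Julian + 15 days → 6 April 2200 Gregorian.

April 6, 2200 CE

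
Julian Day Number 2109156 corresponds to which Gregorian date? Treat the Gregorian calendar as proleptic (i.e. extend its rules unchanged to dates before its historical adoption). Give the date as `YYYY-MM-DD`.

1062-07-28

JDN 2451545 is 1 Jan 2000; 2109156 is −342389 days from there.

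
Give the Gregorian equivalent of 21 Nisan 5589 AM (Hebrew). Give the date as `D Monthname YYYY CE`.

Julian Day Number of the source date = 2389202.
Converting JDN 2389202 to the Gregorian calendar gives 24 April 1829 CE.

24 April 1829 CE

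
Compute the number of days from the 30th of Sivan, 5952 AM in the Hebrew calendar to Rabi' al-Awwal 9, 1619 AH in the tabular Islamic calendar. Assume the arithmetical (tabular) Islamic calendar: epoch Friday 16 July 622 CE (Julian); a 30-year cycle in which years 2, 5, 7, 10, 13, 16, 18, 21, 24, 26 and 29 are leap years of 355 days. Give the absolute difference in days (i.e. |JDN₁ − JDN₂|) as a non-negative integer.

JDN of the first date = 2521834.
JDN of the second date = 2521872.
|2521872 − 2521834| = 38.

38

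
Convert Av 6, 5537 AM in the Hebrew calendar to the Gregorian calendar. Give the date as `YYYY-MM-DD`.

Julian Day Number of the source date = 2370317.
Converting JDN 2370317 to the Gregorian calendar gives 9 August 1777 CE.

1777-08-09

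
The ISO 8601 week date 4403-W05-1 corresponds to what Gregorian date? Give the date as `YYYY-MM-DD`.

ISO week 1 of 4403 is the week containing the first Thursday of 4403.
Week 5, day 1 (Monday) lands on 4403-01-27.

4403-01-27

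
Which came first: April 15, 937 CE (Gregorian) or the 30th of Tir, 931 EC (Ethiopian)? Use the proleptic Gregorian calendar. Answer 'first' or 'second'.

First date → JDN 2063397; second date → JDN 2064052.
JDN 2063397 < JDN 2064052, so the first date is earlier.

first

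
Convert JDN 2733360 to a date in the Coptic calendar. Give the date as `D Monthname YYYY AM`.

20 Epip 2487 AM

JDN 2733360 is 2 August 2771 in the Gregorian calendar.
In the Coptic calendar that day is 20 Epip 2487 AM.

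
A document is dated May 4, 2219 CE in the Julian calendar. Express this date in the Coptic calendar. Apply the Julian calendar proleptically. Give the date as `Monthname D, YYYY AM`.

Both dates share Julian Day Number 2531671; in the Coptic calendar that is 9 Pashons 1935 AM.

Pashons 9, 1935 AM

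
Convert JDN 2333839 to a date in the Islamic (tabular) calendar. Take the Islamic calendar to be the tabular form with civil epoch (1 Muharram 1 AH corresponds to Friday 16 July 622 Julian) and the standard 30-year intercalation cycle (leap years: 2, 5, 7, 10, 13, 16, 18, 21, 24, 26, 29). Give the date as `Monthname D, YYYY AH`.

The Gregorian equivalent of JDN 2333839 is 24 September 1677.
In the tabular Islamic calendar that day is Rajab 26, 1088 AH.

Rajab 26, 1088 AH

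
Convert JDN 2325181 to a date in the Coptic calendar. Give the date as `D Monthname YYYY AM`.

The Gregorian equivalent of JDN 2325181 is 10 January 1654.
In the Coptic calendar that day is 5 Tobi 1370 AM.

5 Tobi 1370 AM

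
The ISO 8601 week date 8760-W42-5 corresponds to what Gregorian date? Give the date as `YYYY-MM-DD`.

8760-10-21

ISO week 1 of 8760 is the week containing the first Thursday of 8760.
Week 42, day 5 (Friday) lands on 8760-10-21.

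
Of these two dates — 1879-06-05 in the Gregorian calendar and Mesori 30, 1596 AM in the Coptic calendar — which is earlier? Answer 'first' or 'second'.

Converting both to JDN: 2407506 vs 2407963; the smaller is the first.

first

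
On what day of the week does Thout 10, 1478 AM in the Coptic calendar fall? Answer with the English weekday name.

Friday

This is JDN 2364513 (18 September 1761 Gregorian).
Since JDN mod 7 = 4 (0 = Monday), the day is Friday.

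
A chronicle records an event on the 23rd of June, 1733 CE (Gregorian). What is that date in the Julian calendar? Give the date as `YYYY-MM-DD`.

1733-06-12

At this point the Julian calendar is 11 days behind the Gregorian.
23 June 1733 Gregorian − 11 days → 12 June 1733 Julian.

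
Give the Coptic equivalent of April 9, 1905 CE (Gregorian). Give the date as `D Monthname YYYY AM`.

1 Parmouti 1621 AM

Both dates share Julian Day Number 2416945; in the Coptic calendar that is 1 Parmouti 1621 AM.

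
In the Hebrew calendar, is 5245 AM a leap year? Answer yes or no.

no

Hebrew year 5245 is year 1 of its 19-year Metonic cycle; leap years are at positions 3, 6, 8, 11, 14, 17, 19, so it is a common year (12 months).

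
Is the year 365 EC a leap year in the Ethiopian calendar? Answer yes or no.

365 mod 4 = 1; in the Ethiopian calendar a year is leap when year mod 4 = 3, so it is a common year.

no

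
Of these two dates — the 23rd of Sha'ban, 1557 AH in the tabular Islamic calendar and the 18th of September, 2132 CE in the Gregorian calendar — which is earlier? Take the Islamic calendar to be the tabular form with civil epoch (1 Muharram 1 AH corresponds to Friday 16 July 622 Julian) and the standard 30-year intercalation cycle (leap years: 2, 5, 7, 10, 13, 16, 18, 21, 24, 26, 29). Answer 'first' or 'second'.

second

First date → JDN 2500064; second date → JDN 2500018.
JDN 2500018 < JDN 2500064, so the second date is earlier.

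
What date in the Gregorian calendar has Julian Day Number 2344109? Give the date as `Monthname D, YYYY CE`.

Counting from JDN 2299161 = 15 Oct 1582 gives an offset of 44948 days.

November 7, 1705 CE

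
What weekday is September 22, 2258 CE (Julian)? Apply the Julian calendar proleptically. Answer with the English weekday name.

Equivalently 7 October 2258 Gregorian, JDN 2546057.
2546057 ≡ 3 (mod 7); counting from Monday = 0 gives Thursday.

Thursday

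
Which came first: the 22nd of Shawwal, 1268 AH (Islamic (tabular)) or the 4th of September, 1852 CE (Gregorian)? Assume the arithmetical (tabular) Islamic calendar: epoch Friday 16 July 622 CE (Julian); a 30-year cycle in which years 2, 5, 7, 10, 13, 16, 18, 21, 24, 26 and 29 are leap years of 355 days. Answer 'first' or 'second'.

Converting both to JDN: 2397710 vs 2397736; the smaller is the first.

first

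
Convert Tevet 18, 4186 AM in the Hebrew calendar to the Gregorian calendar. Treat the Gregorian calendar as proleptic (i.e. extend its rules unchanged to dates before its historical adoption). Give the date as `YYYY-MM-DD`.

0425-12-15

Both dates share Julian Day Number 1876637; in the Gregorian calendar that is 15 December 425 CE.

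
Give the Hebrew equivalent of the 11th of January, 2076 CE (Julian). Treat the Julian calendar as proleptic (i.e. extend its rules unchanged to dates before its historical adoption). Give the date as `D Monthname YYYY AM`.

19 Shevat 5836 AM

Both dates share Julian Day Number 2479327; in the Hebrew calendar that is 19 Shevat 5836 AM.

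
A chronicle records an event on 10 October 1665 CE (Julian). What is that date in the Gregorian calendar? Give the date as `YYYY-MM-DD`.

1665-10-20

The Julian–Gregorian offset here is 10 days (Julian trailing).
10 October 1665 Julian + 10 days → 20 October 1665 Gregorian.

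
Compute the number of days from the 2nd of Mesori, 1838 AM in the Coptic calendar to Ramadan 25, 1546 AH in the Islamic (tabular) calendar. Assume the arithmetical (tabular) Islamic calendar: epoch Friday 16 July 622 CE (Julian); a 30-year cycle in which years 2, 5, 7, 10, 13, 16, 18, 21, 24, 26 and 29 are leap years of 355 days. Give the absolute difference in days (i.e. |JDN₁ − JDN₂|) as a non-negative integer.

129

JDN of the first date = 2496325.
JDN of the second date = 2496196.
|2496196 − 2496325| = 129.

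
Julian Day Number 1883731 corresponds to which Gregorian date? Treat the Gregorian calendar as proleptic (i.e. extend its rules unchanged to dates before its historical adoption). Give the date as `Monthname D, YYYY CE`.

JDN 2451545 is 1 Jan 2000; 1883731 is −567814 days from there.

May 18, 445 CE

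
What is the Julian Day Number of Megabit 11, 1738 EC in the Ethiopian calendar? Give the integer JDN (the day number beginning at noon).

2358850

In the Gregorian calendar the same day is 18 March 1746.
JDN 2299161 is 15 October 1582 CE (Gregorian); the target day is +59689 days from there, so JDN = 2358850.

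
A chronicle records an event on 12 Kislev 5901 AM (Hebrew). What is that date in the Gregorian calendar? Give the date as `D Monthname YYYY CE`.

Both dates share Julian Day Number 2503005; in the Gregorian calendar that is 22 November 2140 CE.

22 November 2140 CE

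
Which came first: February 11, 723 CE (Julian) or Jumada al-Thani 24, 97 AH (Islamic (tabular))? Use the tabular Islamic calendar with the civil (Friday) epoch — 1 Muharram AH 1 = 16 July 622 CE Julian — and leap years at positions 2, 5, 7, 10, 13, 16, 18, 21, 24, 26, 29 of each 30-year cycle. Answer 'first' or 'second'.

First date → JDN 1985175; second date → JDN 1982630.
JDN 1982630 < JDN 1985175, so the second date is earlier.

second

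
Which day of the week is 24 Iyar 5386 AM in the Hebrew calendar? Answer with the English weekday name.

In the Gregorian calendar this is 20 May 1626 (JDN 2315084).
Since JDN mod 7 = 2 (0 = Monday), the day is Wednesday.

Wednesday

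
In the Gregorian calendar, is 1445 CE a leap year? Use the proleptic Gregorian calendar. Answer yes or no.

no

1445 is not divisible by 4, so it is a common year.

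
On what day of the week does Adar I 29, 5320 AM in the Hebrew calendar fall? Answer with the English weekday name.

In the proleptic Gregorian calendar this is 7 March 1560 (JDN 2290904).
JDN 2290904 mod 7 = 0, and JDN 0 was a Monday, so this is a Monday.

Monday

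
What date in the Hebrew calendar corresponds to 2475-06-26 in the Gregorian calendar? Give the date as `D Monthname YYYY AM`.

Julian Day Number of the source date = 2625212.
Converting JDN 2625212 to the Hebrew calendar gives 22 Sivan 6235 AM.

22 Sivan 6235 AM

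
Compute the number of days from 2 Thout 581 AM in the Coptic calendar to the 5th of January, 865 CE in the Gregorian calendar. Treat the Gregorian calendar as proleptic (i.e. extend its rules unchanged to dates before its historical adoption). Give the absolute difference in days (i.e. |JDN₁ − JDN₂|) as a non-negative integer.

124

JDN of the first date = 2036876.
JDN of the second date = 2037000.
|2037000 − 2036876| = 124.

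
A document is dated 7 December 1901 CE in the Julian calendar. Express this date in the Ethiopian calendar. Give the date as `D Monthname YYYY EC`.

The source date corresponds to 20 December 1901 in the Gregorian calendar (JDN 2415739).
That day falls on 11 Tahsas 1894 EC in the Ethiopian calendar.

11 Tahsas 1894 EC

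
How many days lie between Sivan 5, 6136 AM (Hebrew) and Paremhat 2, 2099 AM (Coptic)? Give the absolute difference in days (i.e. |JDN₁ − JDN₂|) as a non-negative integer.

2484

First date → JDN 2589021; second date → JDN 2591505.
The interval is |2589021 − 2591505| = 2484 days.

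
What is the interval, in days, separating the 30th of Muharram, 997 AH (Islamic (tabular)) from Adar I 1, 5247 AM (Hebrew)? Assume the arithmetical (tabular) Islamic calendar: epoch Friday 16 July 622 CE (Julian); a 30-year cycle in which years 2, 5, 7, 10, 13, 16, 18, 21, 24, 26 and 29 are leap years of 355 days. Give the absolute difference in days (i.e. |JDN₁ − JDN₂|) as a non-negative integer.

37209

JDN of the first date = 2301418.
JDN of the second date = 2264209.
|2264209 − 2301418| = 37209.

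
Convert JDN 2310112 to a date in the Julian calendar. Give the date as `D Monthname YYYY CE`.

JDN 2310112 is 8 October 1612 in the Gregorian calendar.
In the Julian calendar that day is 28 September 1612 CE.

28 September 1612 CE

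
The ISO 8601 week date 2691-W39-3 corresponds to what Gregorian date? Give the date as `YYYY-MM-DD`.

2691-09-23

ISO week 1 of 2691 is the week containing the first Thursday of 2691.
Week 39, day 3 (Wednesday) lands on 2691-09-23.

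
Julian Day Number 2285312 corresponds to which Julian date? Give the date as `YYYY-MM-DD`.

JDN 2285312 is 14 November 1544 in the proleptic Gregorian calendar.
In the Julian calendar that day is 1544-11-04.

1544-11-04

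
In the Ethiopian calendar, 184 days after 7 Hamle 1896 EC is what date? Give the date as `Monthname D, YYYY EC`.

Tir 6, 1897 EC

The starting date is JDN 2416676; 2416676 + 184 = 2416860.
JDN 2416860 corresponds to Tir 6, 1897 EC.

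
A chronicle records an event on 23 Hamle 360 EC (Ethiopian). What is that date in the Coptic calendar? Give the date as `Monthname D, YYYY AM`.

Both dates share Julian Day Number 1855668; in the Coptic calendar that is 23 Epip 84 AM.

Epip 23, 84 AM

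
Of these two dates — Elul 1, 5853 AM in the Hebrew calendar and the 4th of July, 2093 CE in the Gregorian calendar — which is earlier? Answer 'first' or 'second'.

second

Converting both to JDN: 2485748 vs 2485698; the smaller is the second.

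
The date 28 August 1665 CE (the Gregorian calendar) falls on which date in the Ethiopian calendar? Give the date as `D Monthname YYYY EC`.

Both dates share Julian Day Number 2329429; in the Ethiopian calendar that is 25 Nehase 1657 EC.

25 Nehase 1657 EC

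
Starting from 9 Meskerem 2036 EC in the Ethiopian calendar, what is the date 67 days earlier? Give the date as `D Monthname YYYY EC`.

8 Hamle 2035 EC

JDN of 9 Meskerem 2036 EC = 2467513.
2467513 − 67 = 2467446.
JDN 2467446 in the Ethiopian calendar is 8 Hamle 2035 EC.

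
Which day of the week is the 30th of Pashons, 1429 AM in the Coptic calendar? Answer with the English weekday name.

Equivalently 5 June 1713 Gregorian, JDN 2346876.
JDN 2346876 mod 7 = 0, and JDN 0 was a Monday, so this is a Monday.

Monday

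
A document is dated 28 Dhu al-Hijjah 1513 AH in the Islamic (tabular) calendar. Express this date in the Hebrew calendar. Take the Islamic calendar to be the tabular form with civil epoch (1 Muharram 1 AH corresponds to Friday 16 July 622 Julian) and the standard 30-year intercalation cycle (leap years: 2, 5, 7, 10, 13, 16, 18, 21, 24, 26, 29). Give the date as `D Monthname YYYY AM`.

Both dates share Julian Day Number 2484594; in the Hebrew calendar that is 28 Sivan 5850 AM.

28 Sivan 5850 AM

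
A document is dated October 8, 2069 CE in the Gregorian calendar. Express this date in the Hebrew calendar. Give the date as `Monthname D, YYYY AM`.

Tishrei 23, 5830 AM

Both dates share Julian Day Number 2477028; in the Hebrew calendar that is 23 Tishrei 5830 AM.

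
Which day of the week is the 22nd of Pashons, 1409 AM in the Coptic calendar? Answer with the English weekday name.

Wednesday

This is JDN 2339563 (27 May 1693 Gregorian).
Since JDN mod 7 = 2 (0 = Monday), the day is Wednesday.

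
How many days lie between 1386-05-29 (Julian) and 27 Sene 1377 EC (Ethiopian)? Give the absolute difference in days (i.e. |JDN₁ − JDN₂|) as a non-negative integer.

First date → JDN 2227443; second date → JDN 2227101.
The interval is |2227443 − 2227101| = 342 days.

342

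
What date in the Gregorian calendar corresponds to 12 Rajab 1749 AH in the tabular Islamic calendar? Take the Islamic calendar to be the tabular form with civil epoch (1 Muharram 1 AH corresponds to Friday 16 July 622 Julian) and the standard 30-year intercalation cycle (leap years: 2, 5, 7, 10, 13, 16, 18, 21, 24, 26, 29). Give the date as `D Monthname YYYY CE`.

Julian Day Number of the source date = 2568061.
Converting JDN 2568061 to the Gregorian calendar gives 5 January 2319 CE.

5 January 2319 CE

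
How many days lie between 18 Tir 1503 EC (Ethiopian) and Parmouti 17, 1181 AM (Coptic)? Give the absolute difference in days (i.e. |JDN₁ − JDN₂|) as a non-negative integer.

First date → JDN 2272963; second date → JDN 2256251.
The interval is |2272963 − 2256251| = 16712 days.

16712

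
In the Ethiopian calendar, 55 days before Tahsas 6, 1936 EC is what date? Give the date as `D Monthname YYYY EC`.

Counting 55 days back from JDN 2431075 reaches JDN 2431020, which is 11 Tikimt 1936 EC.

11 Tikimt 1936 EC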